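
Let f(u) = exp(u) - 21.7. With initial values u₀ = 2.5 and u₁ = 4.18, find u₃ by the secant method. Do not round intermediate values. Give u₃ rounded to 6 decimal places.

2.948556

Secant update: u_(k+1) = u_k − f(u_k)·(u_k − u_(k-1))/(f(u_k) − f(u_(k-1))).
f(u_0) = -9.517506, f(u_1) = 43.665853
u_2 = 4.180000 - (43.665853)·(4.180000 - 2.500000)/(43.665853 - (-9.517506)) = 2.800647; f(u_2) = -5.244712
u_3 = 2.800647 - (-5.244712)·(2.800647 - 4.180000)/(-5.244712 - (43.665853)) = 2.948556; f(u_3) = -2.621619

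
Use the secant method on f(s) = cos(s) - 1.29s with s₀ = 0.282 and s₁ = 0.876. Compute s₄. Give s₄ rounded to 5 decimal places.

f(s_0) = 0.596721, f(s_1) = -0.489811
s_2 = 0.876000 - (-0.489811)·(0.876000 - 0.282000)/(-0.489811 - (0.596721)) = 0.608223; f(s_2) = 0.036056
s_3 = 0.608223 - (0.036056)·(0.608223 - 0.876000)/(0.036056 - (-0.489811)) = 0.626584; f(s_3) = 0.001743
s_4 = 0.626584 - (0.001743)·(0.626584 - 0.608223)/(0.001743 - (0.036056)) = 0.627516; f(s_4) = -0.000007

0.62752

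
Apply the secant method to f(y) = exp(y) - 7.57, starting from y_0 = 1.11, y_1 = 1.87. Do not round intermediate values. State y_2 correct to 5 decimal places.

f(y_0) = -4.535642, f(y_1) = -1.081704
y_2 = 1.870000 - (-1.081704)·(1.870000 - 1.110000)/(-1.081704 - (-4.535642)) = 2.108017; f(y_2) = 0.661898

2.10802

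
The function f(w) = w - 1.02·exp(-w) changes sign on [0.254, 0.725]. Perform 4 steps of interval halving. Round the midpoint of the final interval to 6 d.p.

f(0.254000) = -0.537206, f(0.725000) = 0.230989 (opposite signs)
step 1: m = 0.489500, f(m) = -0.135691 < 0 → root in [0.489500, 0.725000]
step 2: m = 0.607250, f(m) = 0.051506 > 0 → root in [0.489500, 0.607250]
step 3: m = 0.548375, f(m) = -0.041071 < 0 → root in [0.548375, 0.607250]
step 4: m = 0.577812, f(m) = 0.005466 > 0 → root in [0.548375, 0.577812]
Midpoint of [0.548375, 0.577812] = 0.563094

0.563094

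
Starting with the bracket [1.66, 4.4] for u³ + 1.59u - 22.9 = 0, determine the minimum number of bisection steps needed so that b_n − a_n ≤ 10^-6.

22

Initial width b − a = 4.4 − 1.66 = 2.740000.
After n steps the width is (b−a)/2^n; need (b−a)/2^n ≤ 10^-6.
So n ≥ log₂(2.740000/10^-6) = log₂(2740000.0000) ≈ 21.3857.
Hence n = 22.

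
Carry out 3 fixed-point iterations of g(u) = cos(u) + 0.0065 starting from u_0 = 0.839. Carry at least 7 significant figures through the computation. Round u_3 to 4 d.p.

0.7122

u_1 = g(0.839000) = 0.674707
u_2 = g(0.674707) = 0.787390
u_3 = g(0.787390) = 0.712197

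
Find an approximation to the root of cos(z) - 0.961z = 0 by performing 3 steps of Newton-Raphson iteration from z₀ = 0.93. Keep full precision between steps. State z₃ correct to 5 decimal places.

Newton update: z ← z − f(z)/f'(z).
f'(z) = -sin(z) - 0.961
z_0 = 0.930000: f = -0.295896, f' = -1.762620 → z_1 = 0.930000 - (-0.295896)/(-1.762620) = 0.762127
z_1 = 0.762127: f = -0.009035, f' = -1.651462 → z_2 = 0.762127 - (-0.009035)/(-1.651462) = 0.756656
z_2 = 0.756656: f = -0.000011, f' = -1.647494 → z_3 = 0.756656 - (-0.000011)/(-1.647494) = 0.756649

0.75665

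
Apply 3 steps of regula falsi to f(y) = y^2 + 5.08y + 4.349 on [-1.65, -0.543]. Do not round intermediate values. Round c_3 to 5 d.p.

f(-1.650000) = -1.310500, f(-0.543000) = 1.885409
step 1: c = -1.196069, f(c) = -0.296448 < 0 → new bracket [-1.196069, -0.543000]
step 2: c = -1.107336, f(c) = -0.050075 < 0 → new bracket [-1.107336, -0.543000]
step 3: c = -1.092736, f(c) = -0.008026 < 0 → new bracket [-1.092736, -0.543000]

-1.09274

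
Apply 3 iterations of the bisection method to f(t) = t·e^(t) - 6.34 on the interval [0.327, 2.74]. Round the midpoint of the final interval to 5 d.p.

1.38269

f(0.327000) = -5.886516, f(2.740000) = 36.094339 (opposite signs)
step 1: m = 1.533500, f(m) = 0.766804 > 0 → root in [0.327000, 1.533500]
step 2: m = 0.930250, f(m) = -3.981683 < 0 → root in [0.930250, 1.533500]
step 3: m = 1.231875, f(m) = -2.117563 < 0 → root in [1.231875, 1.533500]
Midpoint of [1.231875, 1.533500] = 1.382688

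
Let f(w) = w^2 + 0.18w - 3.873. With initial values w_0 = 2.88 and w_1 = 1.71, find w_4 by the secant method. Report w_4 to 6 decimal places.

f(w_0) = 4.939800, f(w_1) = -0.641100
w_2 = 1.710000 - (-0.641100)·(1.710000 - 2.880000)/(-0.641100 - (4.939800)) = 1.844403; f(w_2) = -0.139187
w_3 = 1.844403 - (-0.139187)·(1.844403 - 1.710000)/(-0.139187 - (-0.641100)) = 1.881674; f(w_3) = 0.006399
w_4 = 1.881674 - (0.006399)·(1.881674 - 1.844403)/(0.006399 - (-0.139187)) = 1.880036; f(w_4) = -0.000058

1.880036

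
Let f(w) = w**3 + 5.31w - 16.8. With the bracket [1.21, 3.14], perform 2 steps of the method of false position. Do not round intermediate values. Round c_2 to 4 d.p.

1.7966

f(1.210000) = -8.603339, f(3.140000) = 30.832544
step 1: c = 1.631049, f(c) = -3.800014 < 0 → new bracket [1.631049, 3.140000]
step 2: c = 1.796617, f(c) = -1.460786 < 0 → new bracket [1.796617, 3.140000]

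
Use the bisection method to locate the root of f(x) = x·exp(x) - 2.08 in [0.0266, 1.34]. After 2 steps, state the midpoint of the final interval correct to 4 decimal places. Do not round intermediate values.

0.8475

f(0.026600) = -2.052683, f(1.340000) = 3.037518 (opposite signs)
step 1: m = 0.683300, f(m) = -0.726791 < 0 → root in [0.683300, 1.340000]
step 2: m = 1.011650, f(m) = 0.702174 > 0 → root in [0.683300, 1.011650]
Midpoint of [0.683300, 1.011650] = 0.847475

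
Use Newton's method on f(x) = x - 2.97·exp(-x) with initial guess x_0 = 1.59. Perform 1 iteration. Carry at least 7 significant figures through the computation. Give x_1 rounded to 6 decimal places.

Newton update: x ← x − f(x)/f'(x).
f'(x) = 1 + 2.97·exp(-x)
x_0 = 1.590000: f = 0.984341, f' = 1.605659 → x_1 = 1.590000 - (0.984341)/(1.605659) = 0.976955

0.976955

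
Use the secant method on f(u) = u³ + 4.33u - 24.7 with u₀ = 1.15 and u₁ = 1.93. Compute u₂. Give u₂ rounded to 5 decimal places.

f(u_0) = -18.199625, f(u_1) = -9.154043
u_2 = 1.930000 - (-9.154043)·(1.930000 - 1.150000)/(-9.154043 - (-18.199625)) = 2.719353; f(u_2) = 7.184079

2.71935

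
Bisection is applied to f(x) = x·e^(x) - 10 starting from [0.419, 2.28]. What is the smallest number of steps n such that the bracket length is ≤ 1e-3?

11

Initial width b − a = 2.28 − 0.419 = 1.861000.
After n steps the width is (b−a)/2^n; need (b−a)/2^n ≤ 1e-3.
So n ≥ log₂(1.861000/1e-3) = log₂(1861.0000) ≈ 10.8619.
Hence n = 11.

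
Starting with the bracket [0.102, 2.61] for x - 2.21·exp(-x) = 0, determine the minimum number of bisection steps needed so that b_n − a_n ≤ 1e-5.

Initial width b − a = 2.61 − 0.102 = 2.508000.
After n steps the width is (b−a)/2^n; need (b−a)/2^n ≤ 1e-5.
So n ≥ log₂(2.508000/1e-5) = log₂(250800.0000) ≈ 17.9362.
Hence n = 18.

18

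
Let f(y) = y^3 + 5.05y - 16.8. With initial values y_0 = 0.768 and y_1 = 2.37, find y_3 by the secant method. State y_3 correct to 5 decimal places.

f(y_0) = -12.468615, f(y_1) = 8.480553
y_2 = 2.370000 - (8.480553)·(2.370000 - 0.768000)/(8.480553 - (-12.468615)) = 1.721485; f(y_2) = -3.004859
y_3 = 1.721485 - (-3.004859)·(1.721485 - 2.370000)/(-3.004859 - (8.480553)) = 1.891152; f(y_3) = -0.486057

1.89115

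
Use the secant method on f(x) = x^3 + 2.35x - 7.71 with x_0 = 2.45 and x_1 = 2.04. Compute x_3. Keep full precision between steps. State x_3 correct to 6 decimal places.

1.610869

f(x_0) = 12.753625, f(x_1) = 5.573664
x_2 = 2.040000 - (5.573664)·(2.040000 - 2.450000)/(5.573664 - (12.753625)) = 1.721725; f(x_2) = 1.439827
x_3 = 1.721725 - (1.439827)·(1.721725 - 2.040000)/(1.439827 - (5.573664)) = 1.610869; f(x_3) = 0.255584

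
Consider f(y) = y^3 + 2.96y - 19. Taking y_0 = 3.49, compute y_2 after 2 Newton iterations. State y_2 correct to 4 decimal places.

2.3364

f'(y) = 3y^2 + 2.96
y_0 = 3.490000: f = 33.838949, f' = 39.500300 → y_1 = 3.490000 - (33.838949)/(39.500300) = 2.633324
y_1 = 2.633324: f = 7.055155, f' = 23.763190 → y_2 = 2.633324 - (7.055155)/(23.763190) = 2.336430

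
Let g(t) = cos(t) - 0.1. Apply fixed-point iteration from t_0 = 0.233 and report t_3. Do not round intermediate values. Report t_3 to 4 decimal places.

0.7564

t_1 = g(0.233000) = 0.872978
t_2 = g(0.872978) = 0.542547
t_3 = g(0.542547) = 0.756396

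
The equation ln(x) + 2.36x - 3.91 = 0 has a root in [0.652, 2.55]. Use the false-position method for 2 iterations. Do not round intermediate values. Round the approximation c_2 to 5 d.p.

False-position update: c = (a·f(b) − b·f(a))/(f(b) − f(a)); replace the endpoint whose sign matches f(c).
f(0.652000) = -2.798991, f(2.550000) = 3.044093
step 1: c = 1.561192, f(c) = 0.219862 > 0 → new bracket [0.652000, 1.561192]
step 2: c = 1.494976, f(c) = 0.020252 > 0 → new bracket [0.652000, 1.494976]

1.49498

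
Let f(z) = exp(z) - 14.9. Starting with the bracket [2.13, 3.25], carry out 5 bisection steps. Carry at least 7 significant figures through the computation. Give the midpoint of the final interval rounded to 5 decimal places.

f(2.130000) = -6.485133, f(3.250000) = 10.890340 (opposite signs)
step 1: m = 2.690000, f(m) = -0.168324 < 0 → root in [2.690000, 3.250000]
step 2: m = 2.970000, f(m) = 4.591920 > 0 → root in [2.690000, 2.970000]
step 3: m = 2.830000, f(m) = 2.045461 > 0 → root in [2.690000, 2.830000]
step 4: m = 2.760000, f(m) = 0.899843 > 0 → root in [2.690000, 2.760000]
step 5: m = 2.725000, f(m) = 0.356414 > 0 → root in [2.690000, 2.725000]
Midpoint of [2.690000, 2.725000] = 2.707500

2.70750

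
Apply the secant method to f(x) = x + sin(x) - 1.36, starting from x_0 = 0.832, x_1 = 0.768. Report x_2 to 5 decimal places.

f(x_0) = 0.211280, f(x_1) = 0.102698
x_2 = 0.768000 - (0.102698)·(0.768000 - 0.832000)/(0.102698 - (0.211280)) = 0.707468; f(x_2) = -0.002621

0.70747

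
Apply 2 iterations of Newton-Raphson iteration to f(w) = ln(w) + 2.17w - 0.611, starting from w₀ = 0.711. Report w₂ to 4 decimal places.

0.5538

Newton update: w ← w − f(w)/f'(w).
f'(w) = 1/w + 2.17
w_0 = 0.711000: f = 0.590787, f' = 3.576470 → w_1 = 0.711000 - (0.590787)/(3.576470) = 0.545813
w_1 = 0.545813: f = -0.032066, f' = 4.002130 → w_2 = 0.545813 - (-0.032066)/(4.002130) = 0.553825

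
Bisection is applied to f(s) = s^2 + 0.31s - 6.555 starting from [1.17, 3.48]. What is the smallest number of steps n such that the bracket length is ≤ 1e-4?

15

Initial width b − a = 3.48 − 1.17 = 2.310000.
After n steps the width is (b−a)/2^n; need (b−a)/2^n ≤ 1e-4.
So n ≥ log₂(2.310000/1e-4) = log₂(23100.0000) ≈ 14.4956.
Hence n = 15.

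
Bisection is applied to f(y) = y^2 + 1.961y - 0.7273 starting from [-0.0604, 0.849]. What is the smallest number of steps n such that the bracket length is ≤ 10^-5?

17

Initial width b − a = 0.849 − -0.0604 = 0.909400.
After n steps the width is (b−a)/2^n; need (b−a)/2^n ≤ 10^-5.
So n ≥ log₂(0.909400/10^-5) = log₂(90940.0000) ≈ 16.4726.
Hence n = 17.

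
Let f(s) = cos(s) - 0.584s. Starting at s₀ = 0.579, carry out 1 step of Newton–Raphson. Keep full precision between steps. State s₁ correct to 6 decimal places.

f'(s) = -sin(s) - 0.584
s_0 = 0.579000: f = 0.498874, f' = -1.131187 → s_1 = 0.579000 - (0.498874)/(-1.131187) = 1.020018

1.020018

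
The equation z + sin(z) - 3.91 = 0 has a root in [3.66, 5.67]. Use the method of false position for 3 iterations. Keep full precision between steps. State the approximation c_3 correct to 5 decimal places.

False-position update: c = (a·f(b) − b·f(a))/(f(b) − f(a)); replace the endpoint whose sign matches f(c).
f(3.660000) = -0.745497, f(5.670000) = 1.184525
step 1: c = 4.436390, f(c) = -0.435763 < 0 → new bracket [4.436390, 5.670000]
step 2: c = 4.768159, f(c) = -0.140286 < 0 → new bracket [4.768159, 5.670000]
step 3: c = 4.863656, f(c) = -0.034924 < 0 → new bracket [4.863656, 5.670000]

4.86366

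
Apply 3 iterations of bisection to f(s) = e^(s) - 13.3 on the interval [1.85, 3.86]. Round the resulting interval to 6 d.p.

f(1.850000) = -6.940180, f(3.860000) = 34.165351 (opposite signs)
step 1: m = 2.855000, f(m) = 4.074437 > 0 → root in [1.850000, 2.855000]
step 2: m = 2.352500, f(m) = -2.788184 < 0 → root in [2.352500, 2.855000]
step 3: m = 2.603750, f(m) = 0.214322 > 0 → root in [2.352500, 2.603750]

[2.352500, 2.603750]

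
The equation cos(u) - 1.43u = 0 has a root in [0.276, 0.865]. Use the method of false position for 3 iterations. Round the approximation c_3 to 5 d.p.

0.58352

f(0.276000) = 0.567473, f(0.865000) = -0.588310
step 1: c = 0.565191, f(c) = 0.036264 > 0 → new bracket [0.565191, 0.865000]
step 2: c = 0.582598, f(c) = 0.001921 > 0 → new bracket [0.582598, 0.865000]
step 3: c = 0.583517, f(c) = 0.000101 > 0 → new bracket [0.583517, 0.865000]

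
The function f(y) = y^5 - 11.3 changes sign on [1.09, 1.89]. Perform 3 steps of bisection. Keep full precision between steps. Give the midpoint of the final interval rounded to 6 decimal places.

1.640000

f(1.090000) = -9.761376, f(1.890000) = 12.816208 (opposite signs)
step 1: m = 1.490000, f(m) = -3.956022 < 0 → root in [1.490000, 1.890000]
step 2: m = 1.690000, f(m) = 2.485849 > 0 → root in [1.490000, 1.690000]
step 3: m = 1.590000, f(m) = -1.137850 < 0 → root in [1.590000, 1.690000]
Midpoint of [1.590000, 1.690000] = 1.640000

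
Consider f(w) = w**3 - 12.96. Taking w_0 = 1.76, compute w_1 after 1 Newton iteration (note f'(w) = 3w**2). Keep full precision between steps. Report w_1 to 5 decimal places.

2.56796

Newton update: w ← w − f(w)/f'(w).
w_0 = 1.760000: f = -7.508224, f' = 9.292800 → w_1 = 1.760000 - (-7.508224)/(9.292800) = 2.567961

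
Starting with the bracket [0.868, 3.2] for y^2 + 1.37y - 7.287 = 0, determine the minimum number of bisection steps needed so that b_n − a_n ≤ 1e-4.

Initial width b − a = 3.2 − 0.868 = 2.332000.
After n steps the width is (b−a)/2^n; need (b−a)/2^n ≤ 1e-4.
So n ≥ log₂(2.332000/1e-4) = log₂(23320.0000) ≈ 14.5093.
Hence n = 15.

15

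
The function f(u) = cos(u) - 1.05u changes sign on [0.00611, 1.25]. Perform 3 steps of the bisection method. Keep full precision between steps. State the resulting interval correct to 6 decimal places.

f(0.006110) = 0.993566, f(1.250000) = -0.997178 (opposite signs)
step 1: m = 0.628055, f(m) = 0.149714 > 0 → root in [0.628055, 1.250000]
step 2: m = 0.939028, f(m) = -0.395406 < 0 → root in [0.628055, 0.939028]
step 3: m = 0.783541, f(m) = -0.114300 < 0 → root in [0.628055, 0.783541]

[0.628055, 0.783541]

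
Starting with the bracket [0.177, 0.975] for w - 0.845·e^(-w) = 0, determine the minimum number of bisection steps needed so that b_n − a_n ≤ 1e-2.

7

Initial width b − a = 0.975 − 0.177 = 0.798000.
After n steps the width is (b−a)/2^n; need (b−a)/2^n ≤ 1e-2.
So n ≥ log₂(0.798000/1e-2) = log₂(79.8000) ≈ 6.3183.
Hence n = 7.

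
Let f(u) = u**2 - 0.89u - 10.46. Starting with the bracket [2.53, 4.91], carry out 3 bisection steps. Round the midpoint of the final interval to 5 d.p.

f(2.530000) = -6.310800, f(4.910000) = 9.278200 (opposite signs)
step 1: m = 3.720000, f(m) = 0.067600 > 0 → root in [2.530000, 3.720000]
step 2: m = 3.125000, f(m) = -3.475625 < 0 → root in [3.125000, 3.720000]
step 3: m = 3.422500, f(m) = -1.792519 < 0 → root in [3.422500, 3.720000]
Midpoint of [3.422500, 3.720000] = 3.571250

3.57125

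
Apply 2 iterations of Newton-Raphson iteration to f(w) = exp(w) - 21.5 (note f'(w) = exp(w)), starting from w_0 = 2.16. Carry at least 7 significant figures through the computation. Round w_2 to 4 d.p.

w_0 = 2.160000: f = -12.828862, f' = 8.671138 → w_1 = 2.160000 - (-12.828862)/(8.671138) = 3.639490
w_1 = 3.639490: f = 16.572419, f' = 38.072419 → w_2 = 3.639490 - (16.572419)/(38.072419) = 3.204203

3.2042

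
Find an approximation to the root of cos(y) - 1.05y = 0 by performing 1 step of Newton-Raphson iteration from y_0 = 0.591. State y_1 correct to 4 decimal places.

0.7216

f'(y) = -sin(y) - 1.05
y_0 = 0.591000: f = 0.209834, f' = -1.607192 → y_1 = 0.591000 - (0.209834)/(-1.607192) = 0.721559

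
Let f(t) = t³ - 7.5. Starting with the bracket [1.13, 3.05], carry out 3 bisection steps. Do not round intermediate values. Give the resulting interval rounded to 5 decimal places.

f(1.130000) = -6.057103, f(3.050000) = 20.872625 (opposite signs)
step 1: m = 2.090000, f(m) = 1.629329 > 0 → root in [1.130000, 2.090000]
step 2: m = 1.610000, f(m) = -3.326719 < 0 → root in [1.610000, 2.090000]
step 3: m = 1.850000, f(m) = -1.168375 < 0 → root in [1.850000, 2.090000]

[1.85000, 2.09000]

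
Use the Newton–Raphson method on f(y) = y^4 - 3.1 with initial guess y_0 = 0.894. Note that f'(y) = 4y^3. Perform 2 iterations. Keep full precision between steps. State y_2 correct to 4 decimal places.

y_0 = 0.894000: f = -2.461222, f' = 2.858068 → y_1 = 0.894000 - (-2.461222)/(2.858068) = 1.755149
y_1 = 1.755149: f = 6.389772, f' = 21.627276 → y_2 = 1.755149 - (6.389772)/(21.627276) = 1.459699

1.4597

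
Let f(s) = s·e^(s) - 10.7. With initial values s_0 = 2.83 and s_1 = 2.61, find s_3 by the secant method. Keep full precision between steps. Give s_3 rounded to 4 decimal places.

Secant update: s_(k+1) = s_k − f(s_k)·(s_k − s_(k-1))/(f(s_k) − f(s_(k-1))).
f(s_0) = 37.255654, f(s_1) = 24.793523
s_2 = 2.610000 - (24.793523)·(2.610000 - 2.830000)/(24.793523 - (37.255654)) = 2.172308; f(s_2) = 8.369653
s_3 = 2.172308 - (8.369653)·(2.172308 - 2.610000)/(8.369653 - (24.793523)) = 1.949259; f(s_3) = 2.990582

1.9493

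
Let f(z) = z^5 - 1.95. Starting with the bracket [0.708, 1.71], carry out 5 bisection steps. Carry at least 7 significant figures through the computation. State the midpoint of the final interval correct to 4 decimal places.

1.1307

f(0.708000) = -1.772104, f(1.710000) = 12.671117 (opposite signs)
step 1: m = 1.209000, f(m) = 0.633042 > 0 → root in [0.708000, 1.209000]
step 2: m = 0.958500, f(m) = -1.140978 < 0 → root in [0.958500, 1.209000]
step 3: m = 1.083750, f(m) = -0.454985 < 0 → root in [1.083750, 1.209000]
step 4: m = 1.146375, f(m) = 0.029856 > 0 → root in [1.083750, 1.146375]
step 5: m = 1.115063, f(m) = -0.226164 < 0 → root in [1.115063, 1.146375]
Midpoint of [1.115063, 1.146375] = 1.130719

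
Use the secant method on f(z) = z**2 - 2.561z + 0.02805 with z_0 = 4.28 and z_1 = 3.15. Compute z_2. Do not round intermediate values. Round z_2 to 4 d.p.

2.7632

f(z_0) = 7.385370, f(z_1) = 1.883400
z_2 = 3.150000 - (1.883400)·(3.150000 - 4.280000)/(1.883400 - (7.385370)) = 2.763185; f(z_2) = 0.586726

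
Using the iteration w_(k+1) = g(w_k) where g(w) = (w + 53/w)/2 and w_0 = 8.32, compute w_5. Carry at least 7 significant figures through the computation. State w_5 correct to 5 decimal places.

7.28011

w_1 = g(8.320000) = 7.345096
w_2 = g(7.345096) = 7.280397
w_3 = g(7.280397) = 7.280110
w_4 = g(7.280110) = 7.280110
w_5 = g(7.280110) = 7.280110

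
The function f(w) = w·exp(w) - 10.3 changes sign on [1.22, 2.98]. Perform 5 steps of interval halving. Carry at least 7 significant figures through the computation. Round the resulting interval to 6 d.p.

[1.715000, 1.770000]

f(1.220000) = -6.167631, f(2.980000) = 48.369694 (opposite signs)
step 1: m = 2.100000, f(m) = 6.848957 > 0 → root in [1.220000, 2.100000]
step 2: m = 1.660000, f(m) = -1.569544 < 0 → root in [1.660000, 2.100000]
step 3: m = 1.880000, f(m) = 2.020589 > 0 → root in [1.660000, 1.880000]
step 4: m = 1.770000, f(m) = 0.091410 > 0 → root in [1.660000, 1.770000]
step 5: m = 1.715000, f(m) = -0.770301 < 0 → root in [1.715000, 1.770000]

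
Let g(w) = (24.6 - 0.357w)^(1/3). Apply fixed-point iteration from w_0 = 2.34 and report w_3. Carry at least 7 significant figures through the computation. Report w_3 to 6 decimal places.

2.867427

w_1 = g(2.340000) = 2.875038
w_2 = g(2.875038) = 2.867315
w_3 = g(2.867315) = 2.867427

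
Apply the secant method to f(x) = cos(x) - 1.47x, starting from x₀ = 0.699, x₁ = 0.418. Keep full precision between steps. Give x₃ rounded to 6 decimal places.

f(x_0) = -0.262044, f(x_1) = 0.299443
x_2 = 0.418000 - (0.299443)·(0.418000 - 0.699000)/(0.299443 - (-0.262044)) = 0.567858; f(x_2) = 0.008303
x_3 = 0.567858 - (0.008303)·(0.567858 - 0.418000)/(0.008303 - (0.299443)) = 0.572132; f(x_3) = -0.000286

0.572132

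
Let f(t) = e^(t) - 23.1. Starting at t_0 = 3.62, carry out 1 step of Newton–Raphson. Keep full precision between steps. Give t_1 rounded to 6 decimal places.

3.238680

f'(t) = e^(t)
t_0 = 3.620000: f = 14.237568, f' = 37.337568 → t_1 = 3.620000 - (14.237568)/(37.337568) = 3.238680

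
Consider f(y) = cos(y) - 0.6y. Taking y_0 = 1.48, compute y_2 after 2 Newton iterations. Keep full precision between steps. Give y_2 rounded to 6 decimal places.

0.958348

f'(y) = -sin(y) - 0.6
y_0 = 1.480000: f = -0.797328, f' = -1.595881 → y_1 = 1.480000 - (-0.797328)/(-1.595881) = 0.980384
y_1 = 0.980384: f = -0.031526, f' = -1.430711 → y_2 = 0.980384 - (-0.031526)/(-1.430711) = 0.958348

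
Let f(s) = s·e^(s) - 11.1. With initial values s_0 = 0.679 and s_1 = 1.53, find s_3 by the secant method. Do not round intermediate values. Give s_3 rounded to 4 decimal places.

f(s_0) = -9.761077, f(s_1) = -4.034189
s_2 = 1.530000 - (-4.034189)·(1.530000 - 0.679000)/(-4.034189 - (-9.761077)) = 2.129470; f(s_2) = 6.809703
s_3 = 2.129470 - (6.809703)·(2.129470 - 1.530000)/(6.809703 - (-4.034189)) = 1.753017; f(s_3) = -0.981600

1.7530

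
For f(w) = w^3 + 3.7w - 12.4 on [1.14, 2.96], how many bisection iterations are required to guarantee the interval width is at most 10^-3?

11

Initial width b − a = 2.96 − 1.14 = 1.820000.
After n steps the width is (b−a)/2^n; need (b−a)/2^n ≤ 10^-3.
So n ≥ log₂(1.820000/10^-3) = log₂(1820.0000) ≈ 10.8297.
Hence n = 11.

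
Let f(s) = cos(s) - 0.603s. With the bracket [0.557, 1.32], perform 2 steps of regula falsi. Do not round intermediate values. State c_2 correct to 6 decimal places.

False-position update: c = (a·f(b) − b·f(a))/(f(b) − f(a)); replace the endpoint whose sign matches f(c).
f(0.557000) = 0.512974, f(1.320000) = -0.547785
step 1: c = 0.925980, f(c) = 0.042685 > 0 → new bracket [0.925980, 1.320000]
step 2: c = 0.954464, f(c) = 0.002504 > 0 → new bracket [0.954464, 1.320000]

0.954464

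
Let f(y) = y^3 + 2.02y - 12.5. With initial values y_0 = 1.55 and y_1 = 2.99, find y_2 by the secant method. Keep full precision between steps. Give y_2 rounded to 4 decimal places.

Secant update: y_(k+1) = y_k − f(y_k)·(y_k − y_(k-1))/(f(y_k) − f(y_(k-1))).
f(y_0) = -5.645125, f(y_1) = 20.270699
y_2 = 2.990000 - (20.270699)·(2.990000 - 1.550000)/(20.270699 - (-5.645125)) = 1.863669; f(y_2) = -2.262383

1.8637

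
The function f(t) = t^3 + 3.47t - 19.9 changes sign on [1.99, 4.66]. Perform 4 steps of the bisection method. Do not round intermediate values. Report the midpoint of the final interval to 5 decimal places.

2.24031

f(1.990000) = -5.114101, f(4.660000) = 97.464896 (opposite signs)
step 1: m = 3.325000, f(m) = 28.397703 > 0 → root in [1.990000, 3.325000]
step 2: m = 2.657500, f(m) = 8.089604 > 0 → root in [1.990000, 2.657500]
step 3: m = 2.323750, f(m) = 0.711230 > 0 → root in [1.990000, 2.323750]
step 4: m = 2.156875, f(m) = -2.381624 < 0 → root in [2.156875, 2.323750]
Midpoint of [2.156875, 2.323750] = 2.240312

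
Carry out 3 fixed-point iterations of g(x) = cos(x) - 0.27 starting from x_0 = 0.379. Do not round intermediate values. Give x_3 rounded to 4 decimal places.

0.5975

x_1 = g(0.379000) = 0.659035
x_2 = g(0.659035) = 0.520583
x_3 = g(0.520583) = 0.597529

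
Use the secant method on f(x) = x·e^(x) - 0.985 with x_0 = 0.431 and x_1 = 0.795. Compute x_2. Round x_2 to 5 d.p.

0.53775

f(x_0) = -0.321779, f(x_1) = 0.775481
x_2 = 0.795000 - (0.775481)·(0.795000 - 0.431000)/(0.775481 - (-0.321779)) = 0.537746; f(x_2) = -0.064303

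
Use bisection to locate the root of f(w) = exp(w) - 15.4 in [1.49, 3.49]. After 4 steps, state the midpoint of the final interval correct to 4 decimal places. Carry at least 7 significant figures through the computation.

2.6775

f(1.490000) = -10.962904, f(3.490000) = 17.385948 (opposite signs)
step 1: m = 2.490000, f(m) = -3.338724 < 0 → root in [2.490000, 3.490000]
step 2: m = 2.990000, f(m) = 4.485682 > 0 → root in [2.490000, 2.990000]
step 3: m = 2.740000, f(m) = 0.086985 > 0 → root in [2.490000, 2.740000]
step 4: m = 2.615000, f(m) = -1.732784 < 0 → root in [2.615000, 2.740000]
Midpoint of [2.615000, 2.740000] = 2.677500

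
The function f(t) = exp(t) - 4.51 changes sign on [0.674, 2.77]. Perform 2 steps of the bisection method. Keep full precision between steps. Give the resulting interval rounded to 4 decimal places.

f(0.674000) = -2.547930, f(2.770000) = 11.448634 (opposite signs)
step 1: m = 1.722000, f(m) = 1.085709 > 0 → root in [0.674000, 1.722000]
step 2: m = 1.198000, f(m) = -1.196517 < 0 → root in [1.198000, 1.722000]

[1.1980, 1.7220]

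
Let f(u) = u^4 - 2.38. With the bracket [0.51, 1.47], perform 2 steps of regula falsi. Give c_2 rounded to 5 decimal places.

False-position update: c = (a·f(b) − b·f(a))/(f(b) − f(a)); replace the endpoint whose sign matches f(c).
f(0.510000) = -2.312348, f(1.470000) = 2.289489
step 1: c = 0.992384, f(c) = -1.410116 < 0 → new bracket [0.992384, 1.470000]
step 2: c = 1.174429, f(c) = -0.477577 < 0 → new bracket [1.174429, 1.470000]

1.17443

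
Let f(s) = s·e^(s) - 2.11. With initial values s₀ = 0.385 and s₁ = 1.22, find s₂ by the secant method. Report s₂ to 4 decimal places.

0.7465

f(s_0) = -1.544198, f(s_1) = 2.022369
s_2 = 1.220000 - (2.022369)·(1.220000 - 0.385000)/(2.022369 - (-1.544198)) = 0.746526; f(s_2) = -0.535086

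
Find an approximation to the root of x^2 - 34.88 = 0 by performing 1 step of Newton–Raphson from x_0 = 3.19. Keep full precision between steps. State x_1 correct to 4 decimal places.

7.0621

Newton update: x ← x − f(x)/f'(x).
f'(x) = 2x
x_0 = 3.190000: f = -24.703900, f' = 6.380000 → x_1 = 3.190000 - (-24.703900)/(6.380000) = 7.062085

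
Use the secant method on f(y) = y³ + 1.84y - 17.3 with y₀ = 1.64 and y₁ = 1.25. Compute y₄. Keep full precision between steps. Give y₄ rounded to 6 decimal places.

f(y_0) = -9.871456, f(y_1) = -13.046875
y_2 = 1.250000 - (-13.046875)·(1.250000 - 1.640000)/(-13.046875 - (-9.871456)) = 2.852397; f(y_2) = 11.155988
y_3 = 2.852397 - (11.155988)·(2.852397 - 1.250000)/(11.155988 - (-13.046875)) = 2.113793; f(y_3) = -3.965934
y_4 = 2.113793 - (-3.965934)·(2.113793 - 2.852397)/(-3.965934 - (11.155988)) = 2.307502; f(y_4) = -0.767745

2.307502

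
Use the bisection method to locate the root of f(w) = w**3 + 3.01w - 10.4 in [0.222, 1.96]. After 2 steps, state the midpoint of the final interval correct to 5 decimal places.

1.74275

f(0.222000) = -9.720839, f(1.960000) = 3.029136 (opposite signs)
step 1: m = 1.091000, f(m) = -5.817493 < 0 → root in [1.091000, 1.960000]
step 2: m = 1.525500, f(m) = -2.258177 < 0 → root in [1.525500, 1.960000]
Midpoint of [1.525500, 1.960000] = 1.742750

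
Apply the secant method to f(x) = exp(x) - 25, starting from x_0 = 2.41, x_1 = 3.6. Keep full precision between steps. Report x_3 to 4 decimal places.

f(x_0) = -13.866039, f(x_1) = 11.598234
x_2 = 3.600000 - (11.598234)·(3.600000 - 2.410000)/(11.598234 - (-13.866039)) = 3.057990; f(x_2) = -3.715275
x_3 = 3.057990 - (-3.715275)·(3.057990 - 3.600000)/(-3.715275 - (11.598234)) = 3.189489; f(x_3) = -0.723979

3.1895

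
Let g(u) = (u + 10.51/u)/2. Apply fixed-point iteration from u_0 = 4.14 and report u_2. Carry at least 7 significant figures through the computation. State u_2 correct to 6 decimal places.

3.243334

u_1 = g(4.140000) = 3.339324
u_2 = g(3.339324) = 3.243334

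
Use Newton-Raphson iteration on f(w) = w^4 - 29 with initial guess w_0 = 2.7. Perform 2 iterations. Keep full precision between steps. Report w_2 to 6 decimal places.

f'(w) = 4w^3
w_0 = 2.700000: f = 24.144100, f' = 78.732000 → w_1 = 2.700000 - (24.144100)/(78.732000) = 2.393338
w_1 = 2.393338: f = 3.810758, f' = 54.836811 → w_2 = 2.393338 - (3.810758)/(54.836811) = 2.323845

2.323845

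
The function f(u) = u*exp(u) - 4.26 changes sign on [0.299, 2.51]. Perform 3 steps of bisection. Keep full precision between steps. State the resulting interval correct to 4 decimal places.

f(0.299000) = -3.856796, f(2.510000) = 26.625374 (opposite signs)
step 1: m = 1.404500, f(m) = 1.461216 > 0 → root in [0.299000, 1.404500]
step 2: m = 0.851750, f(m) = -2.263715 < 0 → root in [0.851750, 1.404500]
step 3: m = 1.128125, f(m) = -0.774254 < 0 → root in [1.128125, 1.404500]

[1.1281, 1.4045]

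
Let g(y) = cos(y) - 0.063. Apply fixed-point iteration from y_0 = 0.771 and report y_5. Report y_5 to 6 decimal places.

y_1 = g(0.771000) = 0.654214
y_2 = g(0.654214) = 0.730526
y_3 = g(0.730526) = 0.681823
y_4 = g(0.681823) = 0.713425
y_5 = g(0.713425) = 0.693125

0.693125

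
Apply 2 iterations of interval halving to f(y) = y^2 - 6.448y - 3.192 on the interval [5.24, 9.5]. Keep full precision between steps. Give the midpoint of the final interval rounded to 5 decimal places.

6.83750

f(5.240000) = -9.521920, f(9.500000) = 25.802000 (opposite signs)
step 1: m = 7.370000, f(m) = 3.603140 > 0 → root in [5.240000, 7.370000]
step 2: m = 6.305000, f(m) = -4.093615 < 0 → root in [6.305000, 7.370000]
Midpoint of [6.305000, 7.370000] = 6.837500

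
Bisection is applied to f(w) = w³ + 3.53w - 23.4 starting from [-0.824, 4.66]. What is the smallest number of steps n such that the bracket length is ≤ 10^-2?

10

Initial width b − a = 4.66 − -0.824 = 5.484000.
After n steps the width is (b−a)/2^n; need (b−a)/2^n ≤ 10^-2.
So n ≥ log₂(5.484000/10^-2) = log₂(548.4000) ≈ 9.0991.
Hence n = 10.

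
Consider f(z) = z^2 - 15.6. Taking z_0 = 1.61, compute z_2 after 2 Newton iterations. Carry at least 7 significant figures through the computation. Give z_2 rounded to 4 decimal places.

4.2055

Newton update: z ← z − f(z)/f'(z).
f'(z) = 2z
z_0 = 1.610000: f = -13.007900, f' = 3.220000 → z_1 = 1.610000 - (-13.007900)/(3.220000) = 5.649720
z_1 = 5.649720: f = 16.319342, f' = 11.299441 → z_2 = 5.649720 - (16.319342)/(11.299441) = 4.205460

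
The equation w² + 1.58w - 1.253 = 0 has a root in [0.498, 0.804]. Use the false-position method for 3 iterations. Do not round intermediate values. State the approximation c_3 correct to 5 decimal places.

0.58004

False-position update: c = (a·f(b) − b·f(a))/(f(b) − f(a)); replace the endpoint whose sign matches f(c).
f(0.498000) = -0.218156, f(0.804000) = 0.663736
step 1: c = 0.573696, f(c) = -0.017433 < 0 → new bracket [0.573696, 0.804000]
step 2: c = 0.579590, f(c) = -0.001323 < 0 → new bracket [0.579590, 0.804000]
step 3: c = 0.580037, f(c) = -0.000100 < 0 → new bracket [0.580037, 0.804000]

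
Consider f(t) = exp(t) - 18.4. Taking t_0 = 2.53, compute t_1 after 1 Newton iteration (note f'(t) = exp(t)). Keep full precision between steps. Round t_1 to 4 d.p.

2.9957

t_0 = 2.530000: f = -5.846494, f' = 12.553506 → t_1 = 2.530000 - (-5.846494)/(12.553506) = 2.995726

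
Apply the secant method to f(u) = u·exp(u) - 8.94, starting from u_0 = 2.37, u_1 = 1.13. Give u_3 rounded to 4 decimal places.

f(u_0) = 16.412820, f(u_1) = -5.441908
u_2 = 1.130000 - (-5.441908)·(1.130000 - 2.370000)/(-5.441908 - (16.412820)) = 1.438765; f(u_2) = -2.874910
u_3 = 1.438765 - (-2.874910)·(1.438765 - 1.130000)/(-2.874910 - (-5.441908)) = 1.784565; f(u_3) = 1.690641

1.7846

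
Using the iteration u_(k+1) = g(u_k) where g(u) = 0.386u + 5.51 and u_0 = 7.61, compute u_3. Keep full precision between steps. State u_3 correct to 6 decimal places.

u_1 = g(7.610000) = 8.447460
u_2 = g(8.447460) = 8.770720
u_3 = g(8.770720) = 8.895498

8.895498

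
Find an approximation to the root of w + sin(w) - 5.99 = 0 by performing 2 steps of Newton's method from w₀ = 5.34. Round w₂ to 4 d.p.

f'(w) = 1 + cos(w)
w_0 = 5.340000: f = -1.459433, f' = 1.587213 → w_1 = 5.340000 - (-1.459433)/(1.587213) = 6.259494
w_1 = 6.259494: f = 0.245805, f' = 1.999719 → w_2 = 6.259494 - (0.245805)/(1.999719) = 6.136574

6.1366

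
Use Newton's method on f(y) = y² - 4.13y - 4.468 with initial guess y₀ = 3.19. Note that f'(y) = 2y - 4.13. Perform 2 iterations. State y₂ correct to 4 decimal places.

y_0 = 3.190000: f = -7.466600, f' = 2.250000 → y_1 = 3.190000 - (-7.466600)/(2.250000) = 6.508489
y_1 = 6.508489: f = 11.012369, f' = 8.886978 → y_2 = 6.508489 - (11.012369)/(8.886978) = 5.269331

5.2693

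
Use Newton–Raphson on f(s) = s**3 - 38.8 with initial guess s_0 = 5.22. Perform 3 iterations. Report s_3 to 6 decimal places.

3.387148

Newton update: s ← s − f(s)/f'(s).
f'(s) = 3s**2
s_0 = 5.220000: f = 103.436648, f' = 81.745200 → s_1 = 5.220000 - (103.436648)/(81.745200) = 3.954646
s_1 = 3.954646: f = 23.047580, f' = 46.917666 → s_2 = 3.954646 - (23.047580)/(46.917666) = 3.463411
s_2 = 3.463411: f = 2.744363, f' = 35.985648 → s_3 = 3.463411 - (2.744363)/(35.985648) = 3.387148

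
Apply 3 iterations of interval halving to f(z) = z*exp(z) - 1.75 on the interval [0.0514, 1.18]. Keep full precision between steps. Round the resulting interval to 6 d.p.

[0.756775, 0.897850]

f(0.051400) = -1.695889, f(1.180000) = 2.090162 (opposite signs)
step 1: m = 0.615700, f(m) = -0.610369 < 0 → root in [0.615700, 1.180000]
step 2: m = 0.897850, f(m) = 0.453612 > 0 → root in [0.615700, 0.897850]
step 3: m = 0.756775, f(m) = -0.137016 < 0 → root in [0.756775, 0.897850]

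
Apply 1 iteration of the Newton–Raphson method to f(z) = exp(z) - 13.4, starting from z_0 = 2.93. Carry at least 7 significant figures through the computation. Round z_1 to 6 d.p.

2.645520

Newton update: z ← z − f(z)/f'(z).
f'(z) = exp(z)
z_0 = 2.930000: f = 5.327630, f' = 18.727630 → z_1 = 2.930000 - (5.327630)/(18.727630) = 2.645520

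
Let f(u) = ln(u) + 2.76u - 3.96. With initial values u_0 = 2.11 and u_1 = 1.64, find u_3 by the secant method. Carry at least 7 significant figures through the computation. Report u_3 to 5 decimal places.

1.33143

Secant update: u_(k+1) = u_k − f(u_k)·(u_k − u_(k-1))/(f(u_k) − f(u_(k-1))).
f(u_0) = 2.610288, f(u_1) = 1.061096
u_2 = 1.640000 - (1.061096)·(1.640000 - 2.110000)/(1.061096 - (2.610288)) = 1.318080; f(u_2) = -0.045922
u_3 = 1.318080 - (-0.045922)·(1.318080 - 1.640000)/(-0.045922 - (1.061096)) = 1.331434; f(u_3) = 0.001016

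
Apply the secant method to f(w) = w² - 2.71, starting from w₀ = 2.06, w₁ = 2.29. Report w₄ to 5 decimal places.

f(w_0) = 1.533600, f(w_1) = 2.534100
w_2 = 2.290000 - (2.534100)·(2.290000 - 2.060000)/(2.534100 - (1.533600)) = 1.707448; f(w_2) = 0.205380
w_3 = 1.707448 - (0.205380)·(1.707448 - 2.290000)/(0.205380 - (2.534100)) = 1.656071; f(w_3) = 0.032570
w_4 = 1.656071 - (0.032570)·(1.656071 - 1.707448)/(0.032570 - (0.205380)) = 1.646387; f(w_4) = 0.000591

1.64639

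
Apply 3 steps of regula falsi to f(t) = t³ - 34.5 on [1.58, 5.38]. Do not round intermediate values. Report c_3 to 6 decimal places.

f(1.580000) = -30.555688, f(5.380000) = 121.220872
step 1: c = 2.345017, f(c) = -21.604510 < 0 → new bracket [2.345017, 5.380000]
step 2: c = 2.804104, f(c) = -12.451330 < 0 → new bracket [2.804104, 5.380000]
step 3: c = 3.044044, f(c) = -6.293260 < 0 → new bracket [3.044044, 5.380000]

3.044044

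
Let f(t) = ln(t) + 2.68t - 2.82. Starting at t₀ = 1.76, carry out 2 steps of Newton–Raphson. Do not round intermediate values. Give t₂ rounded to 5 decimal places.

f'(t) = 1/t + 2.68
t_0 = 1.760000: f = 2.462114, f' = 3.248182 → t_1 = 1.760000 - (2.462114)/(3.248182) = 1.002002
t_1 = 1.002002: f = -0.132633, f' = 3.678002 → t_2 = 1.002002 - (-0.132633)/(3.678002) = 1.038064

1.03806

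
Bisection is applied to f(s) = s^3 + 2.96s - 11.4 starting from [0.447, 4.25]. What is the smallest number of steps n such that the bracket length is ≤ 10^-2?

9

Initial width b − a = 4.25 − 0.447 = 3.803000.
After n steps the width is (b−a)/2^n; need (b−a)/2^n ≤ 10^-2.
So n ≥ log₂(3.803000/10^-2) = log₂(380.3000) ≈ 8.5710.
Hence n = 9.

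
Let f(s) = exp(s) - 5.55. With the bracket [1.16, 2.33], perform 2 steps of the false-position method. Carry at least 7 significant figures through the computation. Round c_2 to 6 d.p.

1.667375

False-position update: c = (a·f(b) − b·f(a))/(f(b) − f(a)); replace the endpoint whose sign matches f(c).
f(1.160000) = -2.360067, f(2.330000) = 4.727942
step 1: c = 1.549570, f(c) = -0.840554 < 0 → new bracket [1.549570, 2.330000]
step 2: c = 1.667375, f(c) = -0.251760 < 0 → new bracket [1.667375, 2.330000]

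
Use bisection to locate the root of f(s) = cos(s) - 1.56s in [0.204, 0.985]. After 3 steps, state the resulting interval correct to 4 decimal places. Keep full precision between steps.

[0.4969, 0.5945]

f(0.204000) = 0.661024, f(0.985000) = -0.983737 (opposite signs)
step 1: m = 0.594500, f(m) = -0.098991 < 0 → root in [0.204000, 0.594500]
step 2: m = 0.399250, f(m) = 0.298523 > 0 → root in [0.399250, 0.594500]
step 3: m = 0.496875, f(m) = 0.103951 > 0 → root in [0.496875, 0.594500]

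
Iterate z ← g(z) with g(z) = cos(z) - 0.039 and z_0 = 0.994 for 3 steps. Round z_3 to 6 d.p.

0.631789

z_1 = g(0.994000) = 0.506341
z_2 = g(0.506341) = 0.835525
z_3 = g(0.835525) = 0.631789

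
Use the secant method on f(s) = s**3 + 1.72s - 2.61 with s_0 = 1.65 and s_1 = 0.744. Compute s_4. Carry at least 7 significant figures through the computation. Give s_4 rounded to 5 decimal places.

f(s_0) = 4.720125, f(s_1) = -0.918489
s_2 = 0.744000 - (-0.918489)·(0.744000 - 1.650000)/(-0.918489 - (4.720125)) = 0.891581; f(s_2) = -0.367749
s_3 = 0.891581 - (-0.367749)·(0.891581 - 0.744000)/(-0.367749 - (-0.918489)) = 0.990126; f(s_3) = 0.063685
s_4 = 0.990126 - (0.063685)·(0.990126 - 0.891581)/(0.063685 - (-0.367749)) = 0.975579; f(s_4) = -0.003491

0.97558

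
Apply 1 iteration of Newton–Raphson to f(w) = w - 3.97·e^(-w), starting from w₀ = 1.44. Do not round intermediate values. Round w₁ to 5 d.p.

1.18266

Newton update: w ← w − f(w)/f'(w).
f'(w) = 1 + 3.97·e^(-w)
w_0 = 1.440000: f = 0.499397, f' = 1.940603 → w_1 = 1.440000 - (0.499397)/(1.940603) = 1.182659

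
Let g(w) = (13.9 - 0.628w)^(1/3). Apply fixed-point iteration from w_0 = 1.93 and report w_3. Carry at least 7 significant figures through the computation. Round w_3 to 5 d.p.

w_1 = g(1.930000) = 2.332369
w_2 = g(2.332369) = 2.316782
w_3 = g(2.316782) = 2.317389

2.31739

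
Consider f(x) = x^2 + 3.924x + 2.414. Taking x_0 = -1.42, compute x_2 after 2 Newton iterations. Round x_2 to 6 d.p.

Newton update: x ← x − f(x)/f'(x).
f'(x) = 2x + 3.924
x_0 = -1.420000: f = -1.141680, f' = 1.084000 → x_1 = -1.420000 - (-1.141680)/(1.084000) = -0.366790
x_1 = -0.366790: f = 1.109252, f' = 3.190421 → x_2 = -0.366790 - (1.109252)/(3.190421) = -0.714472

-0.714472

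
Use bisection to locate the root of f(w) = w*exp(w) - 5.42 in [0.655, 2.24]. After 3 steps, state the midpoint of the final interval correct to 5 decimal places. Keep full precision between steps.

f(0.655000) = -4.159032, f(2.240000) = 15.621062 (opposite signs)
step 1: m = 1.447500, f(m) = 0.735450 > 0 → root in [0.655000, 1.447500]
step 2: m = 1.051250, f(m) = -2.412137 < 0 → root in [1.051250, 1.447500]
step 3: m = 1.249375, f(m) = -1.061977 < 0 → root in [1.249375, 1.447500]
Midpoint of [1.249375, 1.447500] = 1.348438

1.34844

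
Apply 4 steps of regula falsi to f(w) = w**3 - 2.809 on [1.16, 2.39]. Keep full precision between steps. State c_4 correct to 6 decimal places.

False-position update: c = (a·f(b) − b·f(a))/(f(b) − f(a)); replace the endpoint whose sign matches f(c).
f(1.160000) = -1.248104, f(2.390000) = 10.842919
step 1: c = 1.286968, f(c) = -0.677414 < 0 → new bracket [1.286968, 2.390000]
step 2: c = 1.351828, f(c) = -0.338619 < 0 → new bracket [1.351828, 2.390000]
step 3: c = 1.383267, f(c) = -0.162216 < 0 → new bracket [1.383267, 2.390000]
step 4: c = 1.398107, f(c) = -0.076118 < 0 → new bracket [1.398107, 2.390000]

1.398107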